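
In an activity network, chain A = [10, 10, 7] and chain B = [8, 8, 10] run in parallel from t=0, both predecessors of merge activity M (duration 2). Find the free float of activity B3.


ES(B3) = sum of predecessors on chain B = 16
EF(B3) = ES + duration = 16 + 10 = 26
Successor of B3 is M. ES(M) = max(sum(A), sum(B)) = max(27, 26) = 27
Free float = ES(successor) - EF(current) = 27 - 26 = 1

1


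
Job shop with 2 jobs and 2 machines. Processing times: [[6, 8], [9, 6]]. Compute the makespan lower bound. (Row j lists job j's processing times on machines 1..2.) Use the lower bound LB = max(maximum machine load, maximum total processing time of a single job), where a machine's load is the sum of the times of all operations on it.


Machine loads:
  Machine 1: 6 + 9 = 15
  Machine 2: 8 + 6 = 14
Max machine load = 15
Job totals:
  Job 1: 14
  Job 2: 15
Max job total = 15
Lower bound = max(15, 15) = 15

15


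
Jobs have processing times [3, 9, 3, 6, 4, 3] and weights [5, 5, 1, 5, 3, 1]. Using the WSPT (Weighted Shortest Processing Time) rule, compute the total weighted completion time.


Compute p/w ratios and sort ascending (WSPT): [(3, 5), (6, 5), (4, 3), (9, 5), (3, 1), (3, 1)]
Compute weighted completion times:
  Job (p=3,w=5): C=3, w*C=5*3=15
  Job (p=6,w=5): C=9, w*C=5*9=45
  Job (p=4,w=3): C=13, w*C=3*13=39
  Job (p=9,w=5): C=22, w*C=5*22=110
  Job (p=3,w=1): C=25, w*C=1*25=25
  Job (p=3,w=1): C=28, w*C=1*28=28
Total weighted completion time = 262

262


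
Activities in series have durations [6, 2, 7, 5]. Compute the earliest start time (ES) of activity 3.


Activity 3 starts after activities 1 through 2 complete.
Predecessor durations: [6, 2]
ES = 6 + 2 = 8

8


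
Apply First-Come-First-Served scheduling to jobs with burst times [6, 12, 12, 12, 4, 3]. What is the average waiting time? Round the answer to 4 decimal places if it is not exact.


FCFS order (as given): [6, 12, 12, 12, 4, 3]
Waiting times:
  Job 1: wait = 0
  Job 2: wait = 6
  Job 3: wait = 18
  Job 4: wait = 30
  Job 5: wait = 42
  Job 6: wait = 46
Sum of waiting times = 142
Average waiting time = 142/6 = 23.6667

23.6667


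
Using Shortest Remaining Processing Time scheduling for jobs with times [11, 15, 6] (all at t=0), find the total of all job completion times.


Since all jobs arrive at t=0, SRPT equals SPT ordering.
SPT order: [6, 11, 15]
Completion times:
  Job 1: p=6, C=6
  Job 2: p=11, C=17
  Job 3: p=15, C=32
Total completion time = 6 + 17 + 32 = 55

55


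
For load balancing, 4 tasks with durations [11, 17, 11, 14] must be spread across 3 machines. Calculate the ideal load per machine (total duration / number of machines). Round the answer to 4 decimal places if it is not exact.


Total processing time = 11 + 17 + 11 + 14 = 53
Number of machines = 3
Ideal balanced load = 53 / 3 = 17.6667

17.6667


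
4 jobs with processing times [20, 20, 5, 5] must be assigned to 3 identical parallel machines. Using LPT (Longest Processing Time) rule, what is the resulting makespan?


Sort jobs in decreasing order (LPT): [20, 20, 5, 5]
Assign each job to the least loaded machine:
  Machine 1: jobs [20], load = 20
  Machine 2: jobs [20], load = 20
  Machine 3: jobs [5, 5], load = 10
Makespan = max load = 20

20


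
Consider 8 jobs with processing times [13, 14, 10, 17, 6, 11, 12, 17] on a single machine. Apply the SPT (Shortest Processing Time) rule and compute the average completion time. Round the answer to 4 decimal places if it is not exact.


Sort jobs by processing time (SPT order): [6, 10, 11, 12, 13, 14, 17, 17]
Compute completion times sequentially:
  Job 1: processing = 6, completes at 6
  Job 2: processing = 10, completes at 16
  Job 3: processing = 11, completes at 27
  Job 4: processing = 12, completes at 39
  Job 5: processing = 13, completes at 52
  Job 6: processing = 14, completes at 66
  Job 7: processing = 17, completes at 83
  Job 8: processing = 17, completes at 100
Sum of completion times = 389
Average completion time = 389/8 = 48.625

48.625


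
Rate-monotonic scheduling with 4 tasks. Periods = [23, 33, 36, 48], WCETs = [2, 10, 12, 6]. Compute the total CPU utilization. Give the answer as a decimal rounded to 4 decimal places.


Compute individual utilizations (exact fractions):
  Task 1: C/T = 2/23 (approx. 0.087)
  Task 2: C/T = 10/33 (approx. 0.303)
  Task 3: C/T = 12/36 = 1/3 (approx. 0.3333)
  Task 4: C/T = 6/48 = 1/8 (approx. 0.125)
Total utilization U = 2/23 + 10/33 + 1/3 + 1/8 = 1717/2024
Rounded to 4 decimal places: U = 0.8483
RM (Liu & Layland) bound for 4 tasks = 0.756828; compare with U = 1717/2024 (approx. 0.848320)
bound < U <= 1, so the RM sufficient condition is not met (inconclusive; an exact test such as response-time analysis is needed).

0.8483


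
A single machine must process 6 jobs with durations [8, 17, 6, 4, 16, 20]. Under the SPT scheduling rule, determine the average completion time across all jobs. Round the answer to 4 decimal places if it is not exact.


Sort jobs by processing time (SPT order): [4, 6, 8, 16, 17, 20]
Compute completion times sequentially:
  Job 1: processing = 4, completes at 4
  Job 2: processing = 6, completes at 10
  Job 3: processing = 8, completes at 18
  Job 4: processing = 16, completes at 34
  Job 5: processing = 17, completes at 51
  Job 6: processing = 20, completes at 71
Sum of completion times = 188
Average completion time = 188/6 = 31.3333

31.3333


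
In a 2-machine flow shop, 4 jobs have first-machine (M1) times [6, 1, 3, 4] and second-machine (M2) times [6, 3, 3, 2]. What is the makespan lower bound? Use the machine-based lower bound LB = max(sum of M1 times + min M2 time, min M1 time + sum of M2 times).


LB1 = sum(M1 times) + min(M2 times) = 14 + 2 = 16
LB2 = min(M1 times) + sum(M2 times) = 1 + 14 = 15
Lower bound = max(LB1, LB2) = max(16, 15) = 16

16


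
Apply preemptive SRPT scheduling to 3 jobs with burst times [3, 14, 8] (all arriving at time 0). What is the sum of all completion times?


Since all jobs arrive at t=0, SRPT equals SPT ordering.
SPT order: [3, 8, 14]
Completion times:
  Job 1: p=3, C=3
  Job 2: p=8, C=11
  Job 3: p=14, C=25
Total completion time = 3 + 11 + 25 = 39

39


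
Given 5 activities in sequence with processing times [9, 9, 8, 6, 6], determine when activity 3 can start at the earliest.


Activity 3 starts after activities 1 through 2 complete.
Predecessor durations: [9, 9]
ES = 9 + 9 = 18

18


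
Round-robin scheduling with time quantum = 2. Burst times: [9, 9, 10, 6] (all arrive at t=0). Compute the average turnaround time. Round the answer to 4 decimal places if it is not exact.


Time quantum = 2
Execution trace:
  J1 runs 2 units, time = 2
  J2 runs 2 units, time = 4
  J3 runs 2 units, time = 6
  J4 runs 2 units, time = 8
  J1 runs 2 units, time = 10
  J2 runs 2 units, time = 12
  J3 runs 2 units, time = 14
  J4 runs 2 units, time = 16
  J1 runs 2 units, time = 18
  J2 runs 2 units, time = 20
  J3 runs 2 units, time = 22
  J4 runs 2 units, time = 24
  J1 runs 2 units, time = 26
  J2 runs 2 units, time = 28
  J3 runs 2 units, time = 30
  J1 runs 1 units, time = 31
  J2 runs 1 units, time = 32
  J3 runs 2 units, time = 34
Finish times: [31, 32, 34, 24]
Average turnaround = 121/4 = 30.25

30.25


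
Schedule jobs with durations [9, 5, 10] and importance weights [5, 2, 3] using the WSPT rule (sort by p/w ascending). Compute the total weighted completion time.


Compute p/w ratios and sort ascending (WSPT): [(9, 5), (5, 2), (10, 3)]
Compute weighted completion times:
  Job (p=9,w=5): C=9, w*C=5*9=45
  Job (p=5,w=2): C=14, w*C=2*14=28
  Job (p=10,w=3): C=24, w*C=3*24=72
Total weighted completion time = 145

145


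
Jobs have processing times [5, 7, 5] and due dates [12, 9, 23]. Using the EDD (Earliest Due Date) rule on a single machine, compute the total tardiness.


Sort by due date (EDD order): [(7, 9), (5, 12), (5, 23)]
Compute completion times and tardiness:
  Job 1: p=7, d=9, C=7, tardiness=max(0,7-9)=0
  Job 2: p=5, d=12, C=12, tardiness=max(0,12-12)=0
  Job 3: p=5, d=23, C=17, tardiness=max(0,17-23)=0
Total tardiness = 0

0


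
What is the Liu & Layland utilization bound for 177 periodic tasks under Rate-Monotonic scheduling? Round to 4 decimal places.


Compute 2^(1/177) = 1.0039237636
Subtract 1: 1.0039237636 - 1 = 0.0039237636
Multiply by n: 177 * 0.0039237636 = 0.6945061572
Round to 4 dp: 0.6945

0.6945


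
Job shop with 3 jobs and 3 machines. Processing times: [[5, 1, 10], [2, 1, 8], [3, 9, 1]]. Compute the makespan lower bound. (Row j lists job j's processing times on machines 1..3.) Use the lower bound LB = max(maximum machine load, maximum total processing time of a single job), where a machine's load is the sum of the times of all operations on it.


Machine loads:
  Machine 1: 5 + 2 + 3 = 10
  Machine 2: 1 + 1 + 9 = 11
  Machine 3: 10 + 8 + 1 = 19
Max machine load = 19
Job totals:
  Job 1: 16
  Job 2: 11
  Job 3: 13
Max job total = 16
Lower bound = max(19, 16) = 19

19


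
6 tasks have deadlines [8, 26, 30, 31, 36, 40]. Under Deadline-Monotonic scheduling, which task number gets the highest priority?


Sort tasks by relative deadline (ascending):
  Task 1: deadline = 8
  Task 2: deadline = 26
  Task 3: deadline = 30
  Task 4: deadline = 31
  Task 5: deadline = 36
  Task 6: deadline = 40
Priority order (highest first): [1, 2, 3, 4, 5, 6]
Highest priority task = 1

1


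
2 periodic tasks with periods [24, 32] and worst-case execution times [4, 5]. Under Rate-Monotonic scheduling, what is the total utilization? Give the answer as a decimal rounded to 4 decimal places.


Compute individual utilizations (exact fractions):
  Task 1: C/T = 4/24 = 1/6 (approx. 0.1667)
  Task 2: C/T = 5/32 (approx. 0.1563)
Total utilization U = 1/6 + 5/32 = 31/96
Rounded to 4 decimal places: U = 0.3229
RM (Liu & Layland) bound for 2 tasks = 0.828427; compare with U = 31/96 (approx. 0.322917)
U <= bound, so schedulable by RM sufficient condition.

0.3229


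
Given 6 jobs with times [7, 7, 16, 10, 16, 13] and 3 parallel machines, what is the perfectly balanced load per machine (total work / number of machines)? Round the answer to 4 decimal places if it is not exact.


Total processing time = 7 + 7 + 16 + 10 + 16 + 13 = 69
Number of machines = 3
Ideal balanced load = 69 / 3 = 23.0

23.0


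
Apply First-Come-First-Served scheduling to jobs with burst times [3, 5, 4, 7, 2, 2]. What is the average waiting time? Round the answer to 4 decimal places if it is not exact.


FCFS order (as given): [3, 5, 4, 7, 2, 2]
Waiting times:
  Job 1: wait = 0
  Job 2: wait = 3
  Job 3: wait = 8
  Job 4: wait = 12
  Job 5: wait = 19
  Job 6: wait = 21
Sum of waiting times = 63
Average waiting time = 63/6 = 10.5

10.5


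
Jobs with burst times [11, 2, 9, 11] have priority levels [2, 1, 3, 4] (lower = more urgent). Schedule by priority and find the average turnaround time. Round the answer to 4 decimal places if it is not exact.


Sort by priority (ascending = highest first):
Order: [(1, 2), (2, 11), (3, 9), (4, 11)]
Completion times:
  Priority 1, burst=2, C=2
  Priority 2, burst=11, C=13
  Priority 3, burst=9, C=22
  Priority 4, burst=11, C=33
Average turnaround = 70/4 = 17.5

17.5


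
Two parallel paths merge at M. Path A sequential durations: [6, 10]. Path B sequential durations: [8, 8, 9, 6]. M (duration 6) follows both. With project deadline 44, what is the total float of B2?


Forward pass: ES(B2) = sum of predecessors on chain B = 8
EF = ES + duration = 8 + 8 = 16
Backward pass: LF(M) = deadline = 44; LS(M) = 44 - 6 = 38
LF(B2) = LS(M) - sum(successors on chain B) = 38 - 15 = 23
LS = LF - duration = 23 - 8 = 15
Total float = LS - ES = 15 - 8 = 7

7


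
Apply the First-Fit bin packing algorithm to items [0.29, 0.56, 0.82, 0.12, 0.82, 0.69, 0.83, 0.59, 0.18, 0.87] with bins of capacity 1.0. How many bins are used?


Place items sequentially using First-Fit:
  Item 0.29 -> new Bin 1
  Item 0.56 -> Bin 1 (now 0.85)
  Item 0.82 -> new Bin 2
  Item 0.12 -> Bin 1 (now 0.97)
  Item 0.82 -> new Bin 3
  Item 0.69 -> new Bin 4
  Item 0.83 -> new Bin 5
  Item 0.59 -> new Bin 6
  Item 0.18 -> Bin 2 (now 1.0)
  Item 0.87 -> new Bin 7
Total bins used = 7

7


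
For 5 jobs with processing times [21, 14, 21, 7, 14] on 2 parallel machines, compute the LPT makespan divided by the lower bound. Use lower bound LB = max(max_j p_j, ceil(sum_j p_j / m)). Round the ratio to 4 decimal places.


LPT order: [21, 21, 14, 14, 7]
Machine loads after assignment: [42, 35]
LPT makespan = 42
Lower bound = max(max_job, ceil(total/2)) = max(21, 39) = 39
Ratio = 42 / 39 = 1.0769

1.0769


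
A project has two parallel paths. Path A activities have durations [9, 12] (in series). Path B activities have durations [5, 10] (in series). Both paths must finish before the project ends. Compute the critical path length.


Path A total = 9 + 12 = 21
Path B total = 5 + 10 = 15
Critical path = longest path = max(21, 15) = 21

21


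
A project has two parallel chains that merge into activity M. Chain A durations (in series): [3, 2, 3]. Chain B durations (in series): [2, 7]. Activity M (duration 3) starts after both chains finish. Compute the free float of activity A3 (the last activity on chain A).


ES(A3) = sum of predecessors on chain A = 5
EF(A3) = ES + duration = 5 + 3 = 8
Successor of A3 is M. ES(M) = max(sum(A), sum(B)) = max(8, 9) = 9
Free float = ES(successor) - EF(current) = 9 - 8 = 1

1


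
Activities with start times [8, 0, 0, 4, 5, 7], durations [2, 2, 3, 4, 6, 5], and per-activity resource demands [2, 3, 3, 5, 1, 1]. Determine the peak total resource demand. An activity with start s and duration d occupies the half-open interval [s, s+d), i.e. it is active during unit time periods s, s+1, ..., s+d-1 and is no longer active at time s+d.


Each activity i is active on [start_i, start_i + duration_i).
Compute total resource usage per time slot:
  t=0: active resources = [3, 3], total = 6
  t=1: active resources = [3, 3], total = 6
  t=2: active resources = [3], total = 3
  t=3: active resources = [], total = 0
  t=4: active resources = [5], total = 5
  t=5: active resources = [5, 1], total = 6
  t=6: active resources = [5, 1], total = 6
  t=7: active resources = [5, 1, 1], total = 7
  t=8: active resources = [2, 1, 1], total = 4
  t=9: active resources = [2, 1, 1], total = 4
  t=10: active resources = [1, 1], total = 2
  t=11: active resources = [1], total = 1
Peak resource demand = 7

7


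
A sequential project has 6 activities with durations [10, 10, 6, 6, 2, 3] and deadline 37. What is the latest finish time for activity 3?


LF(activity 3) = deadline - sum of successor durations
Successors: activities 4 through 6 with durations [6, 2, 3]
Sum of successor durations = 11
LF = 37 - 11 = 26

26


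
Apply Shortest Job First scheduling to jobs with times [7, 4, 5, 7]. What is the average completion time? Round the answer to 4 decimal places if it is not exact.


SJF order (ascending): [4, 5, 7, 7]
Completion times:
  Job 1: burst=4, C=4
  Job 2: burst=5, C=9
  Job 3: burst=7, C=16
  Job 4: burst=7, C=23
Average completion = 52/4 = 13.0

13.0


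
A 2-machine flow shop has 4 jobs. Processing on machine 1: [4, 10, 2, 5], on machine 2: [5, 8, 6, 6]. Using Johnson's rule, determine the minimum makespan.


Apply Johnson's rule:
  Group 1 (a <= b): [(3, 2, 6), (1, 4, 5), (4, 5, 6)]
  Group 2 (a > b): [(2, 10, 8)]
Optimal job order: [3, 1, 4, 2]
Schedule:
  Job 3: M1 done at 2, M2 done at 8
  Job 1: M1 done at 6, M2 done at 13
  Job 4: M1 done at 11, M2 done at 19
  Job 2: M1 done at 21, M2 done at 29
Makespan = 29

29


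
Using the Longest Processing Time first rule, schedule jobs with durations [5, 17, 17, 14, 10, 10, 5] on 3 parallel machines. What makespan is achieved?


Sort jobs in decreasing order (LPT): [17, 17, 14, 10, 10, 5, 5]
Assign each job to the least loaded machine:
  Machine 1: jobs [17, 10], load = 27
  Machine 2: jobs [17, 5, 5], load = 27
  Machine 3: jobs [14, 10], load = 24
Makespan = max load = 27

27


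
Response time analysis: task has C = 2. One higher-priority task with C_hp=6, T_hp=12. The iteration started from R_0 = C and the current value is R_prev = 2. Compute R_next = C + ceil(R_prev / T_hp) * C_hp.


R_next = C + ceil(R_prev / T_hp) * C_hp
ceil(2 / 12) = ceil(0.1667) = 1
Interference = 1 * 6 = 6
R_next = 2 + 6 = 8

8


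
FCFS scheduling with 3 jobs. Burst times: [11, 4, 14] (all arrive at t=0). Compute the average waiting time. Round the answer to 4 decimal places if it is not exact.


FCFS order (as given): [11, 4, 14]
Waiting times:
  Job 1: wait = 0
  Job 2: wait = 11
  Job 3: wait = 15
Sum of waiting times = 26
Average waiting time = 26/3 = 8.6667

8.6667


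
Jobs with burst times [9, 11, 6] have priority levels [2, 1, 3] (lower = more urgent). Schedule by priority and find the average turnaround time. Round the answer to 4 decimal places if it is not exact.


Sort by priority (ascending = highest first):
Order: [(1, 11), (2, 9), (3, 6)]
Completion times:
  Priority 1, burst=11, C=11
  Priority 2, burst=9, C=20
  Priority 3, burst=6, C=26
Average turnaround = 57/3 = 19.0

19.0


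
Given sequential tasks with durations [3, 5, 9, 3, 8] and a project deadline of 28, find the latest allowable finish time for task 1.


LF(activity 1) = deadline - sum of successor durations
Successors: activities 2 through 5 with durations [5, 9, 3, 8]
Sum of successor durations = 25
LF = 28 - 25 = 3

3


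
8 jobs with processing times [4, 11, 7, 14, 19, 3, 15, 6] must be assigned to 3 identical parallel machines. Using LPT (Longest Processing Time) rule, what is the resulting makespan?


Sort jobs in decreasing order (LPT): [19, 15, 14, 11, 7, 6, 4, 3]
Assign each job to the least loaded machine:
  Machine 1: jobs [19, 6, 3], load = 28
  Machine 2: jobs [15, 7, 4], load = 26
  Machine 3: jobs [14, 11], load = 25
Makespan = max load = 28

28


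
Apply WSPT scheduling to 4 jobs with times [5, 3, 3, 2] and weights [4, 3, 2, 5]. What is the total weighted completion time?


Compute p/w ratios and sort ascending (WSPT): [(2, 5), (3, 3), (5, 4), (3, 2)]
Compute weighted completion times:
  Job (p=2,w=5): C=2, w*C=5*2=10
  Job (p=3,w=3): C=5, w*C=3*5=15
  Job (p=5,w=4): C=10, w*C=4*10=40
  Job (p=3,w=2): C=13, w*C=2*13=26
Total weighted completion time = 91

91


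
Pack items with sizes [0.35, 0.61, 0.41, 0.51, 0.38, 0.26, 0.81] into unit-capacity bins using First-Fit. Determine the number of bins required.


Place items sequentially using First-Fit:
  Item 0.35 -> new Bin 1
  Item 0.61 -> Bin 1 (now 0.96)
  Item 0.41 -> new Bin 2
  Item 0.51 -> Bin 2 (now 0.92)
  Item 0.38 -> new Bin 3
  Item 0.26 -> Bin 3 (now 0.64)
  Item 0.81 -> new Bin 4
Total bins used = 4

4


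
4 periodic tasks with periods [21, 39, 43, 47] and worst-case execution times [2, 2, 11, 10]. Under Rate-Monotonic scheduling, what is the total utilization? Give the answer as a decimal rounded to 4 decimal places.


Compute individual utilizations (exact fractions):
  Task 1: C/T = 2/21 (approx. 0.0952)
  Task 2: C/T = 2/39 (approx. 0.0513)
  Task 3: C/T = 11/43 (approx. 0.2558)
  Task 4: C/T = 10/47 (approx. 0.2128)
Total utilization U = 2/21 + 2/39 + 11/43 + 10/47 = 339371/551733
Rounded to 4 decimal places: U = 0.6151
RM (Liu & Layland) bound for 4 tasks = 0.756828; compare with U = 339371/551733 (approx. 0.615100)
U <= bound, so schedulable by RM sufficient condition.

0.6151


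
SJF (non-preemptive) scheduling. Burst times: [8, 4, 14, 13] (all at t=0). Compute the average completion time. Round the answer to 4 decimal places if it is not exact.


SJF order (ascending): [4, 8, 13, 14]
Completion times:
  Job 1: burst=4, C=4
  Job 2: burst=8, C=12
  Job 3: burst=13, C=25
  Job 4: burst=14, C=39
Average completion = 80/4 = 20.0

20.0


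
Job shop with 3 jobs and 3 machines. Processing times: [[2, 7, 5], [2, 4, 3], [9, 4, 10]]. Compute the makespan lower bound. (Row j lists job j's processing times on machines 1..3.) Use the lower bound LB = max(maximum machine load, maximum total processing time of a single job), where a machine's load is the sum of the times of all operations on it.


Machine loads:
  Machine 1: 2 + 2 + 9 = 13
  Machine 2: 7 + 4 + 4 = 15
  Machine 3: 5 + 3 + 10 = 18
Max machine load = 18
Job totals:
  Job 1: 14
  Job 2: 9
  Job 3: 23
Max job total = 23
Lower bound = max(18, 23) = 23

23


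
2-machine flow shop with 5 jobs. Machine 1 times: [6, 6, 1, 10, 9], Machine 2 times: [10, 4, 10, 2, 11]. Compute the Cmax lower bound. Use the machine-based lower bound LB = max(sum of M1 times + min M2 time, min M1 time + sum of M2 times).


LB1 = sum(M1 times) + min(M2 times) = 32 + 2 = 34
LB2 = min(M1 times) + sum(M2 times) = 1 + 37 = 38
Lower bound = max(LB1, LB2) = max(34, 38) = 38

38


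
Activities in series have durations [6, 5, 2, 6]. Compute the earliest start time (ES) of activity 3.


Activity 3 starts after activities 1 through 2 complete.
Predecessor durations: [6, 5]
ES = 6 + 5 = 11

11


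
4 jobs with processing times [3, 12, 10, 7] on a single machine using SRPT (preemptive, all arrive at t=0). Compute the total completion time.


Since all jobs arrive at t=0, SRPT equals SPT ordering.
SPT order: [3, 7, 10, 12]
Completion times:
  Job 1: p=3, C=3
  Job 2: p=7, C=10
  Job 3: p=10, C=20
  Job 4: p=12, C=32
Total completion time = 3 + 10 + 20 + 32 = 65

65


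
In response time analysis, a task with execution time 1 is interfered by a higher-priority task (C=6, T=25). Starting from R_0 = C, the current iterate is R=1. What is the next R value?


R_next = C + ceil(R_prev / T_hp) * C_hp
ceil(1 / 25) = ceil(0.04) = 1
Interference = 1 * 6 = 6
R_next = 1 + 6 = 7

7


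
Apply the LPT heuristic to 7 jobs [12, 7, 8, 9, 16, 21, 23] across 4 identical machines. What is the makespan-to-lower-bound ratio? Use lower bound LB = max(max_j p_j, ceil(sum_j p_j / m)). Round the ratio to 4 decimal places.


LPT order: [23, 21, 16, 12, 9, 8, 7]
Machine loads after assignment: [23, 28, 24, 21]
LPT makespan = 28
Lower bound = max(max_job, ceil(total/4)) = max(23, 24) = 24
Ratio = 28 / 24 = 1.1667

1.1667


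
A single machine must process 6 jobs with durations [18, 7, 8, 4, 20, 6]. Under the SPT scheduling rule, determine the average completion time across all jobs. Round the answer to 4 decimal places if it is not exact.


Sort jobs by processing time (SPT order): [4, 6, 7, 8, 18, 20]
Compute completion times sequentially:
  Job 1: processing = 4, completes at 4
  Job 2: processing = 6, completes at 10
  Job 3: processing = 7, completes at 17
  Job 4: processing = 8, completes at 25
  Job 5: processing = 18, completes at 43
  Job 6: processing = 20, completes at 63
Sum of completion times = 162
Average completion time = 162/6 = 27.0

27.0


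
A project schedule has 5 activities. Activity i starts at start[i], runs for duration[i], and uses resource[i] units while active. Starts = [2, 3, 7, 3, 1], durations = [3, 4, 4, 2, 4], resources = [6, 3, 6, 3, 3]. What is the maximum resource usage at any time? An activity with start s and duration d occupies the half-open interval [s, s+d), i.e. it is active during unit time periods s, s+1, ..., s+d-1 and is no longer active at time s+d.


Each activity i is active on [start_i, start_i + duration_i).
Compute total resource usage per time slot:
  t=0: active resources = [], total = 0
  t=1: active resources = [3], total = 3
  t=2: active resources = [6, 3], total = 9
  t=3: active resources = [6, 3, 3, 3], total = 15
  t=4: active resources = [6, 3, 3, 3], total = 15
  t=5: active resources = [3], total = 3
  t=6: active resources = [3], total = 3
  t=7: active resources = [6], total = 6
  t=8: active resources = [6], total = 6
  t=9: active resources = [6], total = 6
  t=10: active resources = [6], total = 6
Peak resource demand = 15

15


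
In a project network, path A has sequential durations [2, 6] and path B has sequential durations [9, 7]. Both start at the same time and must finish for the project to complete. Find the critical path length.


Path A total = 2 + 6 = 8
Path B total = 9 + 7 = 16
Critical path = longest path = max(8, 16) = 16

16


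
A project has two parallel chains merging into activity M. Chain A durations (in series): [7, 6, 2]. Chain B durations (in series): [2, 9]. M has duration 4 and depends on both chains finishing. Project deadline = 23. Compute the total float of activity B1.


Forward pass: ES(B1) = sum of predecessors on chain B = 0
EF = ES + duration = 0 + 2 = 2
Backward pass: LF(M) = deadline = 23; LS(M) = 23 - 4 = 19
LF(B1) = LS(M) - sum(successors on chain B) = 19 - 9 = 10
LS = LF - duration = 10 - 2 = 8
Total float = LS - ES = 8 - 0 = 8

8


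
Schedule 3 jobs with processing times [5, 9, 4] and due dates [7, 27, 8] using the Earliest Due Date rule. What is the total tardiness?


Sort by due date (EDD order): [(5, 7), (4, 8), (9, 27)]
Compute completion times and tardiness:
  Job 1: p=5, d=7, C=5, tardiness=max(0,5-7)=0
  Job 2: p=4, d=8, C=9, tardiness=max(0,9-8)=1
  Job 3: p=9, d=27, C=18, tardiness=max(0,18-27)=0
Total tardiness = 1

1


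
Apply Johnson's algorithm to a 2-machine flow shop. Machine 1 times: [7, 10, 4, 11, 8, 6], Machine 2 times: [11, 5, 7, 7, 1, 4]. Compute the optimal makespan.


Apply Johnson's rule:
  Group 1 (a <= b): [(3, 4, 7), (1, 7, 11)]
  Group 2 (a > b): [(4, 11, 7), (2, 10, 5), (6, 6, 4), (5, 8, 1)]
Optimal job order: [3, 1, 4, 2, 6, 5]
Schedule:
  Job 3: M1 done at 4, M2 done at 11
  Job 1: M1 done at 11, M2 done at 22
  Job 4: M1 done at 22, M2 done at 29
  Job 2: M1 done at 32, M2 done at 37
  Job 6: M1 done at 38, M2 done at 42
  Job 5: M1 done at 46, M2 done at 47
Makespan = 47

47


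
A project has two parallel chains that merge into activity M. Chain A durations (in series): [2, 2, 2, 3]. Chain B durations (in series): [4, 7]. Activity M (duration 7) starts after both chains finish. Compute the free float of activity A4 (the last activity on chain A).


ES(A4) = sum of predecessors on chain A = 6
EF(A4) = ES + duration = 6 + 3 = 9
Successor of A4 is M. ES(M) = max(sum(A), sum(B)) = max(9, 11) = 11
Free float = ES(successor) - EF(current) = 11 - 9 = 2

2


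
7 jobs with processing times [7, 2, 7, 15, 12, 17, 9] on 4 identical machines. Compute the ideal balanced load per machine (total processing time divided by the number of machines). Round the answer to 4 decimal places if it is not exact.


Total processing time = 7 + 2 + 7 + 15 + 12 + 17 + 9 = 69
Number of machines = 4
Ideal balanced load = 69 / 4 = 17.25

17.25


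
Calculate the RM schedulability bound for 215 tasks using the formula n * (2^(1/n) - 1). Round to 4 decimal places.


Compute 2^(1/215) = 1.0032291429
Subtract 1: 1.0032291429 - 1 = 0.0032291429
Multiply by n: 215 * 0.0032291429 = 0.6942657235
Round to 4 dp: 0.6943

0.6943


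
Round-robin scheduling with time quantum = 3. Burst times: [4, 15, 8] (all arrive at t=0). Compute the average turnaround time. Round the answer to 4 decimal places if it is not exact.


Time quantum = 3
Execution trace:
  J1 runs 3 units, time = 3
  J2 runs 3 units, time = 6
  J3 runs 3 units, time = 9
  J1 runs 1 units, time = 10
  J2 runs 3 units, time = 13
  J3 runs 3 units, time = 16
  J2 runs 3 units, time = 19
  J3 runs 2 units, time = 21
  J2 runs 3 units, time = 24
  J2 runs 3 units, time = 27
Finish times: [10, 27, 21]
Average turnaround = 58/3 = 19.3333

19.3333


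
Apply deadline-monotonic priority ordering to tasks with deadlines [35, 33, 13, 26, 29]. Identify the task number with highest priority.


Sort tasks by relative deadline (ascending):
  Task 3: deadline = 13
  Task 4: deadline = 26
  Task 5: deadline = 29
  Task 2: deadline = 33
  Task 1: deadline = 35
Priority order (highest first): [3, 4, 5, 2, 1]
Highest priority task = 3

3


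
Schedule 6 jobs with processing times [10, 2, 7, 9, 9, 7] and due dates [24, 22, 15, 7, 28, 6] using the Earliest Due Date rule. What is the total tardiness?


Sort by due date (EDD order): [(7, 6), (9, 7), (7, 15), (2, 22), (10, 24), (9, 28)]
Compute completion times and tardiness:
  Job 1: p=7, d=6, C=7, tardiness=max(0,7-6)=1
  Job 2: p=9, d=7, C=16, tardiness=max(0,16-7)=9
  Job 3: p=7, d=15, C=23, tardiness=max(0,23-15)=8
  Job 4: p=2, d=22, C=25, tardiness=max(0,25-22)=3
  Job 5: p=10, d=24, C=35, tardiness=max(0,35-24)=11
  Job 6: p=9, d=28, C=44, tardiness=max(0,44-28)=16
Total tardiness = 48

48


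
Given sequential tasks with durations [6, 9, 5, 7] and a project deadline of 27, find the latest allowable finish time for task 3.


LF(activity 3) = deadline - sum of successor durations
Successors: activities 4 through 4 with durations [7]
Sum of successor durations = 7
LF = 27 - 7 = 20

20


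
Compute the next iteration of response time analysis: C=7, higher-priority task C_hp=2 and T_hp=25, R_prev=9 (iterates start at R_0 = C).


R_next = C + ceil(R_prev / T_hp) * C_hp
ceil(9 / 25) = ceil(0.36) = 1
Interference = 1 * 2 = 2
R_next = 7 + 2 = 9
R_next = R_prev, so the iteration has converged (response time = 9).

9


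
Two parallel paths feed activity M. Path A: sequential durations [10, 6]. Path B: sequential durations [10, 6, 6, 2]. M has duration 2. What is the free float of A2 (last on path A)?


ES(A2) = sum of predecessors on chain A = 10
EF(A2) = ES + duration = 10 + 6 = 16
Successor of A2 is M. ES(M) = max(sum(A), sum(B)) = max(16, 24) = 24
Free float = ES(successor) - EF(current) = 24 - 16 = 8

8


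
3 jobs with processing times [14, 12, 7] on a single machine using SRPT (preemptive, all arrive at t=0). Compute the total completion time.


Since all jobs arrive at t=0, SRPT equals SPT ordering.
SPT order: [7, 12, 14]
Completion times:
  Job 1: p=7, C=7
  Job 2: p=12, C=19
  Job 3: p=14, C=33
Total completion time = 7 + 19 + 33 = 59

59


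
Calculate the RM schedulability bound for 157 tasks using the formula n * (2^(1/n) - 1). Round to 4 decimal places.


Compute 2^(1/157) = 1.0044247104
Subtract 1: 1.0044247104 - 1 = 0.0044247104
Multiply by n: 157 * 0.0044247104 = 0.6946795328
Round to 4 dp: 0.6947

0.6947


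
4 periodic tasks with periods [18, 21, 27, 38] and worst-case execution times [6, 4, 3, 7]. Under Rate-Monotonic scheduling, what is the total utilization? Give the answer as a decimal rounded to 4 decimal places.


Compute individual utilizations (exact fractions):
  Task 1: C/T = 6/18 = 1/3 (approx. 0.3333)
  Task 2: C/T = 4/21 (approx. 0.1905)
  Task 3: C/T = 3/27 = 1/9 (approx. 0.1111)
  Task 4: C/T = 7/38 (approx. 0.1842)
Total utilization U = 1/3 + 4/21 + 1/9 + 7/38 = 1961/2394
Rounded to 4 decimal places: U = 0.8191
RM (Liu & Layland) bound for 4 tasks = 0.756828; compare with U = 1961/2394 (approx. 0.819131)
bound < U <= 1, so the RM sufficient condition is not met (inconclusive; an exact test such as response-time analysis is needed).

0.8191


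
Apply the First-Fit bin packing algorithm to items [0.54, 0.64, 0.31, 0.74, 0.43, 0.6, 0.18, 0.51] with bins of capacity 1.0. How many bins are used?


Place items sequentially using First-Fit:
  Item 0.54 -> new Bin 1
  Item 0.64 -> new Bin 2
  Item 0.31 -> Bin 1 (now 0.85)
  Item 0.74 -> new Bin 3
  Item 0.43 -> new Bin 4
  Item 0.6 -> new Bin 5
  Item 0.18 -> Bin 2 (now 0.82)
  Item 0.51 -> Bin 4 (now 0.94)
Total bins used = 5

5


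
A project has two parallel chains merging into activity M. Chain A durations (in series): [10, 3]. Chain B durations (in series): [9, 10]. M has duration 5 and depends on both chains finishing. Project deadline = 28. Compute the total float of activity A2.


Forward pass: ES(A2) = sum of predecessors on chain A = 10
EF = ES + duration = 10 + 3 = 13
Backward pass: LF(M) = deadline = 28; LS(M) = 28 - 5 = 23
LF(A2) = LS(M) - sum(successors on chain A) = 23 - 0 = 23
LS = LF - duration = 23 - 3 = 20
Total float = LS - ES = 20 - 10 = 10

10


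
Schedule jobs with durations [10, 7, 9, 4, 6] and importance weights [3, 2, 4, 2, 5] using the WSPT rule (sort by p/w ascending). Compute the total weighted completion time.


Compute p/w ratios and sort ascending (WSPT): [(6, 5), (4, 2), (9, 4), (10, 3), (7, 2)]
Compute weighted completion times:
  Job (p=6,w=5): C=6, w*C=5*6=30
  Job (p=4,w=2): C=10, w*C=2*10=20
  Job (p=9,w=4): C=19, w*C=4*19=76
  Job (p=10,w=3): C=29, w*C=3*29=87
  Job (p=7,w=2): C=36, w*C=2*36=72
Total weighted completion time = 285

285


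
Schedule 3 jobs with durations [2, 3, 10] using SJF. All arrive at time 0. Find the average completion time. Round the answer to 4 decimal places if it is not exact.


SJF order (ascending): [2, 3, 10]
Completion times:
  Job 1: burst=2, C=2
  Job 2: burst=3, C=5
  Job 3: burst=10, C=15
Average completion = 22/3 = 7.3333

7.3333


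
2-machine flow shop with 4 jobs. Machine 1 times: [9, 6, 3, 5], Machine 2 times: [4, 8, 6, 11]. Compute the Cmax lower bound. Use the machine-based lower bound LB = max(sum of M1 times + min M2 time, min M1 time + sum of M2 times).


LB1 = sum(M1 times) + min(M2 times) = 23 + 4 = 27
LB2 = min(M1 times) + sum(M2 times) = 3 + 29 = 32
Lower bound = max(LB1, LB2) = max(27, 32) = 32

32


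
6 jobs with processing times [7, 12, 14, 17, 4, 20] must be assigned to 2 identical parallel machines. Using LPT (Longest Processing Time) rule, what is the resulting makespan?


Sort jobs in decreasing order (LPT): [20, 17, 14, 12, 7, 4]
Assign each job to the least loaded machine:
  Machine 1: jobs [20, 12, 4], load = 36
  Machine 2: jobs [17, 14, 7], load = 38
Makespan = max load = 38

38


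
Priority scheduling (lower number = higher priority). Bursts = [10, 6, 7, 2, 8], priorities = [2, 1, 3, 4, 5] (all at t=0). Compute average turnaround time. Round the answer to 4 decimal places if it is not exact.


Sort by priority (ascending = highest first):
Order: [(1, 6), (2, 10), (3, 7), (4, 2), (5, 8)]
Completion times:
  Priority 1, burst=6, C=6
  Priority 2, burst=10, C=16
  Priority 3, burst=7, C=23
  Priority 4, burst=2, C=25
  Priority 5, burst=8, C=33
Average turnaround = 103/5 = 20.6

20.6


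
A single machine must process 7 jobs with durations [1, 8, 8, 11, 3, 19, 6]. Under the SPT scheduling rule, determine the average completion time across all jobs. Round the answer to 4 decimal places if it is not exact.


Sort jobs by processing time (SPT order): [1, 3, 6, 8, 8, 11, 19]
Compute completion times sequentially:
  Job 1: processing = 1, completes at 1
  Job 2: processing = 3, completes at 4
  Job 3: processing = 6, completes at 10
  Job 4: processing = 8, completes at 18
  Job 5: processing = 8, completes at 26
  Job 6: processing = 11, completes at 37
  Job 7: processing = 19, completes at 56
Sum of completion times = 152
Average completion time = 152/7 = 21.7143

21.7143


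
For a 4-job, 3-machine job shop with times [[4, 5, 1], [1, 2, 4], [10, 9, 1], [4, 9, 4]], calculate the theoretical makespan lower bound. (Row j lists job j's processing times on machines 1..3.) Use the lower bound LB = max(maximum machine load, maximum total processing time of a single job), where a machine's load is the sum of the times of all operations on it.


Machine loads:
  Machine 1: 4 + 1 + 10 + 4 = 19
  Machine 2: 5 + 2 + 9 + 9 = 25
  Machine 3: 1 + 4 + 1 + 4 = 10
Max machine load = 25
Job totals:
  Job 1: 10
  Job 2: 7
  Job 3: 20
  Job 4: 17
Max job total = 20
Lower bound = max(25, 20) = 25

25


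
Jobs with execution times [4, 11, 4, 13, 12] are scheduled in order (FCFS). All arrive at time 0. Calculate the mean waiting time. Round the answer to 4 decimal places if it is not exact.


FCFS order (as given): [4, 11, 4, 13, 12]
Waiting times:
  Job 1: wait = 0
  Job 2: wait = 4
  Job 3: wait = 15
  Job 4: wait = 19
  Job 5: wait = 32
Sum of waiting times = 70
Average waiting time = 70/5 = 14.0

14.0


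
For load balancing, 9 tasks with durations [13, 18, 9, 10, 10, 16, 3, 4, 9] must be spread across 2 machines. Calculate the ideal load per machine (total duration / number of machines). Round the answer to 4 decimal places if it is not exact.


Total processing time = 13 + 18 + 9 + 10 + 10 + 16 + 3 + 4 + 9 = 92
Number of machines = 2
Ideal balanced load = 92 / 2 = 46.0

46.0


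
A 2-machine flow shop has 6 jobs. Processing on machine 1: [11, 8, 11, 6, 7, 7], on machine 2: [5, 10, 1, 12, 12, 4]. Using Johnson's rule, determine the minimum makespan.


Apply Johnson's rule:
  Group 1 (a <= b): [(4, 6, 12), (5, 7, 12), (2, 8, 10)]
  Group 2 (a > b): [(1, 11, 5), (6, 7, 4), (3, 11, 1)]
Optimal job order: [4, 5, 2, 1, 6, 3]
Schedule:
  Job 4: M1 done at 6, M2 done at 18
  Job 5: M1 done at 13, M2 done at 30
  Job 2: M1 done at 21, M2 done at 40
  Job 1: M1 done at 32, M2 done at 45
  Job 6: M1 done at 39, M2 done at 49
  Job 3: M1 done at 50, M2 done at 51
Makespan = 51

51


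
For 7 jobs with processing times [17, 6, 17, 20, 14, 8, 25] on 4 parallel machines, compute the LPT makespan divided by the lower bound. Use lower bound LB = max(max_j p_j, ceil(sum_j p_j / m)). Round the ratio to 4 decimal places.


LPT order: [25, 20, 17, 17, 14, 8, 6]
Machine loads after assignment: [25, 26, 31, 25]
LPT makespan = 31
Lower bound = max(max_job, ceil(total/4)) = max(25, 27) = 27
Ratio = 31 / 27 = 1.1481

1.1481


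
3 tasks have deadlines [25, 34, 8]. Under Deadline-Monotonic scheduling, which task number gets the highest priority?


Sort tasks by relative deadline (ascending):
  Task 3: deadline = 8
  Task 1: deadline = 25
  Task 2: deadline = 34
Priority order (highest first): [3, 1, 2]
Highest priority task = 3

3


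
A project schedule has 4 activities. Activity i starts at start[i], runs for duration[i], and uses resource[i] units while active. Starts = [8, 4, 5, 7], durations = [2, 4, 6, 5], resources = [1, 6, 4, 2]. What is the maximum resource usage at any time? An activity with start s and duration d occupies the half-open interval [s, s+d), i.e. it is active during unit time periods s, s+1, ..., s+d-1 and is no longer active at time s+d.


Each activity i is active on [start_i, start_i + duration_i).
Compute total resource usage per time slot:
  t=0: active resources = [], total = 0
  t=1: active resources = [], total = 0
  t=2: active resources = [], total = 0
  t=3: active resources = [], total = 0
  t=4: active resources = [6], total = 6
  t=5: active resources = [6, 4], total = 10
  t=6: active resources = [6, 4], total = 10
  t=7: active resources = [6, 4, 2], total = 12
  t=8: active resources = [1, 4, 2], total = 7
  t=9: active resources = [1, 4, 2], total = 7
  t=10: active resources = [4, 2], total = 6
  t=11: active resources = [2], total = 2
Peak resource demand = 12

12


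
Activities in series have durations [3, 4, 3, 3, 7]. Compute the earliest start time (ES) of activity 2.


Activity 2 starts after activities 1 through 1 complete.
Predecessor durations: [3]
ES = 3 = 3

3


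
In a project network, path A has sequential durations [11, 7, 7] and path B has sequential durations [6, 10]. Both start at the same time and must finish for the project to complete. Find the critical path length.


Path A total = 11 + 7 + 7 = 25
Path B total = 6 + 10 = 16
Critical path = longest path = max(25, 16) = 25

25


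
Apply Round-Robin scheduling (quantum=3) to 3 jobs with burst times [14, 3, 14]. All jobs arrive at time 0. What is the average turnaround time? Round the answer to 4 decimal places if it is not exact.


Time quantum = 3
Execution trace:
  J1 runs 3 units, time = 3
  J2 runs 3 units, time = 6
  J3 runs 3 units, time = 9
  J1 runs 3 units, time = 12
  J3 runs 3 units, time = 15
  J1 runs 3 units, time = 18
  J3 runs 3 units, time = 21
  J1 runs 3 units, time = 24
  J3 runs 3 units, time = 27
  J1 runs 2 units, time = 29
  J3 runs 2 units, time = 31
Finish times: [29, 6, 31]
Average turnaround = 66/3 = 22.0

22.0


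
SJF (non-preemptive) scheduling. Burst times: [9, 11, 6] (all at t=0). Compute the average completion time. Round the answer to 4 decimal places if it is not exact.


SJF order (ascending): [6, 9, 11]
Completion times:
  Job 1: burst=6, C=6
  Job 2: burst=9, C=15
  Job 3: burst=11, C=26
Average completion = 47/3 = 15.6667

15.6667
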